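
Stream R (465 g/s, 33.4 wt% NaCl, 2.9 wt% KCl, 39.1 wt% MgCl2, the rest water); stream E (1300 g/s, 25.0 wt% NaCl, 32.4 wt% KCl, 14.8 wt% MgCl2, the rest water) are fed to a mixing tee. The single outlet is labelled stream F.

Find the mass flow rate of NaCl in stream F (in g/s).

NaCl out = NaCl in = 465×0.334 + 1300×0.250 = 480.31 g/s.

480.3 g/s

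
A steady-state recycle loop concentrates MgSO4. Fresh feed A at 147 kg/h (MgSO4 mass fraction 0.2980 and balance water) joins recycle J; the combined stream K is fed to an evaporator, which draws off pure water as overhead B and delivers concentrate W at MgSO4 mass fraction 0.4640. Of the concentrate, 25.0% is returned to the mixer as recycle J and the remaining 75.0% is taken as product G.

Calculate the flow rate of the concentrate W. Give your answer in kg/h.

Overall MgSO4 balance (none leaves overhead): MgSO4 in fresh feed = MgSO4 in product, i.e. 147×0.298 = (1−0.250)·W·0.464.
W = 43.806/(0.464×0.750) = 125.88 kg/h.

125.9 kg/h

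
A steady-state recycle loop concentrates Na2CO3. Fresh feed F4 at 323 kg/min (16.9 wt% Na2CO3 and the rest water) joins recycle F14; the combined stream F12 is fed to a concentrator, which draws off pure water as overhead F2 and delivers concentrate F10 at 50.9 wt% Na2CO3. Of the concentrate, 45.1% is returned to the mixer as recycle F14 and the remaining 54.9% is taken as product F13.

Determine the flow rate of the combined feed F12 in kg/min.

411.1 kg/min

Overall Na2CO3 balance (none leaves overhead): Na2CO3 in fresh feed = Na2CO3 in product, i.e. 323×0.169 = (1−0.451)·F10·0.509.
F10 = 54.587/(0.509×0.549) = 195.34 kg/min.
Recycle F14 = 0.451×195.34 = 88.1 kg/min.
Combined feed F12 = 323 + 88.1 = 411.1 kg/min.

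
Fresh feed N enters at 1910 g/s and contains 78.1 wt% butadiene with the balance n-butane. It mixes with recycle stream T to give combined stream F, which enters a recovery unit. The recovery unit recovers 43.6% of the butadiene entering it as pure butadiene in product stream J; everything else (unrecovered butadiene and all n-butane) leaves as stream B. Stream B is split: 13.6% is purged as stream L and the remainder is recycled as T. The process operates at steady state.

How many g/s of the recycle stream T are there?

4075 g/s

n-butane enters only via N and leaves only via the purge: 1910×0.219 = 0.136×(n-butane in B), and the recovery unit passes all n-butane, so n-butane in F = n-butane in B = 3075.7 g/s.
butadiene in F: m_A = 1910×0.781 + (1−0.136)·(1−0.436)·m_A, so m_A = 1491.7/0.5127 = 2909.5 g/s.
B = (1−0.436)×2909.5 + 3075.7 = 4716.6 g/s.
Recycle T = (1−0.136)×4716.6 = 4075.2 g/s.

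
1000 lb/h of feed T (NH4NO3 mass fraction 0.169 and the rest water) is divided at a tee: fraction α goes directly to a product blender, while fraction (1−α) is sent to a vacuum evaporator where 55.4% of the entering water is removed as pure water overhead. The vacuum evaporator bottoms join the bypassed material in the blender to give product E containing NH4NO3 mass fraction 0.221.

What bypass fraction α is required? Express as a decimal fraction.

All 1000×0.169 = 169 lb/h of NH4NO3 reaches E, so E = 169/0.221 = 764.71 lb/h and vapour = 235.29 lb/h.
The evaporator receives (1−α)·1000 of feed at 0.831 water and removes 0.554 of that water:
0.554×0.831×(1−α)×1000 = 235.29
(1−α) = 235.29/460.37 = 0.5111;  α = 0.4889.

0.489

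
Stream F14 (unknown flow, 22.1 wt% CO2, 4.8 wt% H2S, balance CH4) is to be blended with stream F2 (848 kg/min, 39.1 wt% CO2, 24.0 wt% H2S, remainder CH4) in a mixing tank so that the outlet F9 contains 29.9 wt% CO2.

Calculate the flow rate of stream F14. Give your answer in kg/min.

1000 kg/min

Let F14 be the unknown flow. Total out = 848 + F14.
CO2 balance: 331.57 + 0.221·F14 = 0.299·(848 + F14)
(0.221 − 0.299)·F14 = 0.299×848 − 331.57 = -78.016
F14 = -78.016 / -0.078 = 1000.2 kg/min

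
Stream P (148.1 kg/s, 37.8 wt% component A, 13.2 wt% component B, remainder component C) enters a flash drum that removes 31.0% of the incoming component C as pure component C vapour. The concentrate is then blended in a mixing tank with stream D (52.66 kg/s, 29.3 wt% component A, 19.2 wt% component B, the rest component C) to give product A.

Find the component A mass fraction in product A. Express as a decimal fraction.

0.4006

Vapour removed = 0.310×0.490×148.1 = 22.496 kg/s; concentrate = 125.6 kg/s.
component A reaching the mixer = 55.982 (from concentrate) + 52.66×0.293 = 71.411 kg/s.
Product flow = 125.6 + 52.66 = 178.26 kg/s; component A fraction = 0.4006.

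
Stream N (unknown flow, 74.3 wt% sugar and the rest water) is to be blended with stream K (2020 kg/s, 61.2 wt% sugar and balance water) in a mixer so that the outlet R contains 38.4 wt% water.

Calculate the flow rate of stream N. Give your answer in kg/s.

Let N be the unknown flow. Total out = 2020 + N.
water balance: 783.76 + 0.257·N = 0.384·(2020 + N)
(0.257 − 0.384)·N = 0.384×2020 − 783.76 = -8.08
N = -8.08 / -0.127 = 63.622 kg/s

63.62 kg/s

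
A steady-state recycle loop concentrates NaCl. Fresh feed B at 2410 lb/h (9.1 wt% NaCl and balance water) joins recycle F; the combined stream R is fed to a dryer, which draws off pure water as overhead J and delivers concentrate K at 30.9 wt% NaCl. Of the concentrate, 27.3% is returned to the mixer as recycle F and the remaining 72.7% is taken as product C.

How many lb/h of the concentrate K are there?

Overall NaCl balance (none leaves overhead): NaCl in fresh feed = NaCl in product, i.e. 2410×0.091 = (1−0.273)·K·0.309.
K = 219.31/(0.309×0.727) = 976.26 lb/h.

976.3 lb/h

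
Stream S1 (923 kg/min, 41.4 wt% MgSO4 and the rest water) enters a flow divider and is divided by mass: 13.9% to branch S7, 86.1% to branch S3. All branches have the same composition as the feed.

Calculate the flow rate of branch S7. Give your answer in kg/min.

Branch S7 flow = 0.139×923 = 128.3 kg/min.

128.3 kg/min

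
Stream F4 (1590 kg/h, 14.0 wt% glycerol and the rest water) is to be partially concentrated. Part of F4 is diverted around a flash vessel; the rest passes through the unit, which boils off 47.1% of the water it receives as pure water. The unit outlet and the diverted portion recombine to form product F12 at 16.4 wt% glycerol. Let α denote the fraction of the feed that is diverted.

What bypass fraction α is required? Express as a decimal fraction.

0.639

All 1590×0.140 = 222.6 kg/h of glycerol reaches F12, so F12 = 222.6/0.164 = 1357.3 kg/h and vapour = 232.68 kg/h.
The evaporator receives (1−α)·1590 of feed at 0.860 water and removes 0.471 of that water:
0.471×0.860×(1−α)×1590 = 232.68
(1−α) = 232.68/644.05 = 0.3613;  α = 0.6387.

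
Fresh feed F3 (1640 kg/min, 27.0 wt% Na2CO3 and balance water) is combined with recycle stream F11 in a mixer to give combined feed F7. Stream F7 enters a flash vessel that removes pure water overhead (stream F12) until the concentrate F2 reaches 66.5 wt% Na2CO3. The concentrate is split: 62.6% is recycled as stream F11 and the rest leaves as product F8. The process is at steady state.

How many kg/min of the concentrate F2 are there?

Overall Na2CO3 balance (none leaves overhead): Na2CO3 in fresh feed = Na2CO3 in product, i.e. 1640×0.270 = (1−0.626)·F2·0.665.
F2 = 442.8/(0.665×0.374) = 1780.4 kg/min.

1780 kg/min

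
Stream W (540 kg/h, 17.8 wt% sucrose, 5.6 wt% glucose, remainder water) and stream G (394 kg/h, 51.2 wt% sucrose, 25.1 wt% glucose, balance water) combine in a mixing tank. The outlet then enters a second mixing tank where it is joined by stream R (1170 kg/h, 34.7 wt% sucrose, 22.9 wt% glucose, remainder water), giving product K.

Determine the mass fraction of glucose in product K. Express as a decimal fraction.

0.189

Overall, product flow = 2104 kg/h.
glucose in = 540×0.056 + 394×0.251 + 1170×0.229 = 397.06 kg/h.
glucose fraction in K = 0.189.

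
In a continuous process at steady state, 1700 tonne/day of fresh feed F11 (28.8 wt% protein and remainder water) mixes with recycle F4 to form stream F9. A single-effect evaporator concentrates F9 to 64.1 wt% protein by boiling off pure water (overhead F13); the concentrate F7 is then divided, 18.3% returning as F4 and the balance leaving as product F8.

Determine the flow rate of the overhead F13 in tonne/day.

Overall protein balance (none leaves overhead): protein in fresh feed = protein in product, i.e. 1700×0.288 = (1−0.183)·F7·0.641.
F7 = 489.6/(0.641×0.817) = 934.89 tonne/day.
Recycle F4 = 0.183×934.89 = 171.09 tonne/day.
Combined feed F9 = 1700 + 171.09 = 1871.1 tonne/day.
Overhead F13 = F9 − F7 = 1871.1 − 934.89 = 936.19 tonne/day.

936.2 tonne/day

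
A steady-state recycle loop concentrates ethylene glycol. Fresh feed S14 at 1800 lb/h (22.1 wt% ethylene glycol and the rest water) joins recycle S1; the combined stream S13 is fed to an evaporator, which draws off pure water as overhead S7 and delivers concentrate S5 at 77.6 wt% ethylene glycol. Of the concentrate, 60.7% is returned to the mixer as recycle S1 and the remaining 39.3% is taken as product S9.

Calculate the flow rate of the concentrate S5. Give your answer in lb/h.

1304 lb/h

Overall ethylene glycol balance (none leaves overhead): ethylene glycol in fresh feed = ethylene glycol in product, i.e. 1800×0.221 = (1−0.607)·S5·0.776.
S5 = 397.8/(0.776×0.393) = 1304.4 lb/h.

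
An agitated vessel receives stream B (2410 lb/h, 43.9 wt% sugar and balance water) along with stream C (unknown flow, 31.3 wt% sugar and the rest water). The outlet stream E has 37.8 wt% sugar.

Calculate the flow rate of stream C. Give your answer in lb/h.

2262 lb/h

Let C be the unknown flow. Total out = 2410 + C.
sugar balance: 1058 + 0.313·C = 0.378·(2410 + C)
(0.313 − 0.378)·C = 0.378×2410 − 1058 = -147.01
C = -147.01 / -0.065 = 2261.7 lb/h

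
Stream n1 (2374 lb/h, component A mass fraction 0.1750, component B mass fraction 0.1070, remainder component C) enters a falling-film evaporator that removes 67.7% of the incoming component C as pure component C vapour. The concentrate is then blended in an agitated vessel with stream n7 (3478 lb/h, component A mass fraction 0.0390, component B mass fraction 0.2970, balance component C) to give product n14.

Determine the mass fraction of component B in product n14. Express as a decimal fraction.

0.2739

Vapour removed = 0.677×0.718×2374 = 1154 lb/h; concentrate = 1220 lb/h.
component B reaching the mixer = 254.02 (from concentrate) + 3478×0.297 = 1287 lb/h.
Product flow = 1220 + 3478 = 4698 lb/h; component B fraction = 0.2739.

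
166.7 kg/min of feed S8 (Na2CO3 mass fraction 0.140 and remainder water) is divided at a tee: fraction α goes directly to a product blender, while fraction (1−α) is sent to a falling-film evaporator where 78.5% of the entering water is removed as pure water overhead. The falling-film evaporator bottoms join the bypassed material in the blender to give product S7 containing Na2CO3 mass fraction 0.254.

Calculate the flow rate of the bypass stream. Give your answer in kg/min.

55.87 kg/min

All 166.7×0.140 = 23.338 kg/min of Na2CO3 reaches S7, so S7 = 23.338/0.254 = 91.882 kg/min and vapour = 74.818 kg/min.
The evaporator receives (1−α)·166.7 of feed at 0.860 water and removes 0.785 of that water:
0.785×0.860×(1−α)×166.7 = 74.818
(1−α) = 74.818/112.54 = 0.6648;  α = 0.3352.
Bypass flow = 0.3352×166.7 = 55.875 kg/min.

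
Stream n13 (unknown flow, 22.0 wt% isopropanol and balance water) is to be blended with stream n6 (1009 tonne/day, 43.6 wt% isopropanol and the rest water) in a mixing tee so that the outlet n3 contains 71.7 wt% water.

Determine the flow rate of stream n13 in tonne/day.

Let n13 be the unknown flow. Total out = 1009 + n13.
water balance: 569.08 + 0.780·n13 = 0.717·(1009 + n13)
(0.780 − 0.717)·n13 = 0.717×1009 − 569.08 = 154.38
n13 = 154.38 / 0.063 = 2450.4 tonne/day

2450 tonne/day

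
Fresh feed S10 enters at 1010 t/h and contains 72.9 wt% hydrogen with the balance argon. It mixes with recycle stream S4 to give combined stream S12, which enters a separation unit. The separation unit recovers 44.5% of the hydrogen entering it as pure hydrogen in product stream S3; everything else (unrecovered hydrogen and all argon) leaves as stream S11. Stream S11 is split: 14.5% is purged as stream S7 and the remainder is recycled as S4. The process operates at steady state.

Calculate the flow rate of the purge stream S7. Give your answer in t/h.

386.5 t/h

argon enters only via S10 and leaves only via the purge: 1010×0.271 = 0.145×(argon in S11), and the separation unit passes all argon, so argon in S12 = argon in S11 = 1887.7 t/h.
hydrogen in S12: m_A = 1010×0.729 + (1−0.145)·(1−0.445)·m_A, so m_A = 736.29/0.5255 = 1401.2 t/h.
S11 = (1−0.445)×1401.2 + 1887.7 = 2665.3 t/h.
Purge S7 = 0.145×2665.3 = 386.47 t/h.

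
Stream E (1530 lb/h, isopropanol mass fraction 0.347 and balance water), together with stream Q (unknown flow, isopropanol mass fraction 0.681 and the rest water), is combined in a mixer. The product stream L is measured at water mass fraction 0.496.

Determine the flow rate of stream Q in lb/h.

Let Q be the unknown flow. Total out = 1530 + Q.
water balance: 999.09 + 0.319·Q = 0.496·(1530 + Q)
(0.319 − 0.496)·Q = 0.496×1530 − 999.09 = -240.21
Q = -240.21 / -0.177 = 1357.1 lb/h

1357 lb/h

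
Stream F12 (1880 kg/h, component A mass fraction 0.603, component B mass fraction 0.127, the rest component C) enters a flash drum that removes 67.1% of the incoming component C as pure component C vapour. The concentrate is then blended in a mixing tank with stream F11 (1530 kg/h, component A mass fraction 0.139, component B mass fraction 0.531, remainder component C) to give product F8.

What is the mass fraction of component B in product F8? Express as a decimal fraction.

0.342

Vapour removed = 0.671×0.270×1880 = 340.6 kg/h; concentrate = 1539.4 kg/h.
component B reaching the mixer = 238.76 (from concentrate) + 1530×0.531 = 1051.2 kg/h.
Product flow = 1539.4 + 1530 = 3069.4 kg/h; component B fraction = 0.342.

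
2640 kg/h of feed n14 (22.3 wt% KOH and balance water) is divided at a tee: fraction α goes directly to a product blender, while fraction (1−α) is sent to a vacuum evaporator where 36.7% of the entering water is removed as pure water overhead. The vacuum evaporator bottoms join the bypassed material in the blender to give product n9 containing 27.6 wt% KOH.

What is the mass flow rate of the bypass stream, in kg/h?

All 2640×0.223 = 588.72 kg/h of KOH reaches n9, so n9 = 588.72/0.276 = 2133 kg/h and vapour = 506.96 kg/h.
The evaporator receives (1−α)·2640 of feed at 0.777 water and removes 0.367 of that water:
0.367×0.777×(1−α)×2640 = 506.96
(1−α) = 506.96/752.82 = 0.6734;  α = 0.3266.
Bypass flow = 0.3266×2640 = 862.2 kg/h.

862.2 kg/h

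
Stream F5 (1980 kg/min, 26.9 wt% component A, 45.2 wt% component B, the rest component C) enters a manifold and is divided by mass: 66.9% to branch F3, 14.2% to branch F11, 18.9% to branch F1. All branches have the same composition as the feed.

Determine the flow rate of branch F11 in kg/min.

Branch F11 flow = 0.142×1980 = 281.16 kg/min.

281.2 kg/min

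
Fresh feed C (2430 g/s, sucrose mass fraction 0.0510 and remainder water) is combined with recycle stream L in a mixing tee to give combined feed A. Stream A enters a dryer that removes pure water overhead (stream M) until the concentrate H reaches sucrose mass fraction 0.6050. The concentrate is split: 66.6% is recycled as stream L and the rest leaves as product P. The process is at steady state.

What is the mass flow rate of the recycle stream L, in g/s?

Overall sucrose balance (none leaves overhead): sucrose in fresh feed = sucrose in product, i.e. 2430×0.051 = (1−0.666)·H·0.605.
H = 123.93/(0.605×0.334) = 613.3 g/s.
Recycle L = 0.666×613.3 = 408.46 g/s.

408.5 g/s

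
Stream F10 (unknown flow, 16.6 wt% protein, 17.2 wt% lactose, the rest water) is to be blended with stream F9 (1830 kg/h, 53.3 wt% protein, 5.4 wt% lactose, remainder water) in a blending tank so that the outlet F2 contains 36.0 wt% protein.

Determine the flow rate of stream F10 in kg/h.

1632 kg/h

Let F10 be the unknown flow. Total out = 1830 + F10.
protein balance: 975.39 + 0.166·F10 = 0.360·(1830 + F10)
(0.166 − 0.360)·F10 = 0.360×1830 − 975.39 = -316.59
F10 = -316.59 / -0.194 = 1631.9 kg/h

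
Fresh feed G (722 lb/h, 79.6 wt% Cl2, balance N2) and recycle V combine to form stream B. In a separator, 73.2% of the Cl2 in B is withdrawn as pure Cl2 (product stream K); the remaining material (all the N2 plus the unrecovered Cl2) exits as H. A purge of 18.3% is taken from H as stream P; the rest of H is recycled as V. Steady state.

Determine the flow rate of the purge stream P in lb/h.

N2 enters only via G and leaves only via the purge: 722×0.204 = 0.183×(N2 in H), and the separator passes all N2, so N2 in B = N2 in H = 804.85 lb/h.
Cl2 in B: m_A = 722×0.796 + (1−0.183)·(1−0.732)·m_A, so m_A = 574.71/0.7810 = 735.83 lb/h.
H = (1−0.732)×735.83 + 804.85 = 1002.1 lb/h.
Purge P = 0.183×1002.1 = 183.38 lb/h.

183.4 lb/h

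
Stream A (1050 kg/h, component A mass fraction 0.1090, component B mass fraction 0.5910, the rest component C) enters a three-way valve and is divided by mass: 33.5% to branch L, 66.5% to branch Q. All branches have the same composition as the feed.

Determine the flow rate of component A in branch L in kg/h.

Branch L total = 0.335×1050 = 351.75 kg/h.
component A in L = 0.109×351.75 = 38.341 kg/h.

38.34 kg/h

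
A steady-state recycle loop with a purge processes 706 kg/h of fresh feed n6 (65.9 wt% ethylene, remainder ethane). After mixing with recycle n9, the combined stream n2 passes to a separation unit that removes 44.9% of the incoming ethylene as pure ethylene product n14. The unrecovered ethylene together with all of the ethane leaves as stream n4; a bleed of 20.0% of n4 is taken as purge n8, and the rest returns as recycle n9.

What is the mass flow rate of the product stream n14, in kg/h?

373.6 kg/h

ethylene in n2: m_A = 706×0.659 + (1−0.200)·(1−0.449)·m_A, so m_A = 465.25/0.5592 = 832 kg/h.
Product n14 = 0.449×832 = 373.57 kg/h.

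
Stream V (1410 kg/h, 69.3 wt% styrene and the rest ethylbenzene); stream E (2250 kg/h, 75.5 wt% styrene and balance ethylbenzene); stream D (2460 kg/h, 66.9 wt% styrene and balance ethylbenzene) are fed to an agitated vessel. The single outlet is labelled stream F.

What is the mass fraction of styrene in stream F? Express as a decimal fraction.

Total flow out = 1410 + 2250 + 2460 = 6120 kg/h.
styrene in = 1410×0.693 + 2250×0.755 + 2460×0.669 = 4321.6 kg/h.
styrene mass fraction in F = 4321.6/6120 = 0.706.

0.706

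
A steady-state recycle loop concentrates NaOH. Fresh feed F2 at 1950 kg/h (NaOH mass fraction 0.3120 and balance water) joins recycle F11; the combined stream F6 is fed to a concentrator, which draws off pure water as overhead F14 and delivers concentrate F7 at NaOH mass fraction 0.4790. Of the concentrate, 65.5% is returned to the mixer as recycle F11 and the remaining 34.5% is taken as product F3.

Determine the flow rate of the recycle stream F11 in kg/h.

Overall NaOH balance (none leaves overhead): NaOH in fresh feed = NaOH in product, i.e. 1950×0.312 = (1−0.655)·F7·0.479.
F7 = 608.4/(0.479×0.345) = 3681.6 kg/h.
Recycle F11 = 0.655×3681.6 = 2411.4 kg/h.

2411 kg/h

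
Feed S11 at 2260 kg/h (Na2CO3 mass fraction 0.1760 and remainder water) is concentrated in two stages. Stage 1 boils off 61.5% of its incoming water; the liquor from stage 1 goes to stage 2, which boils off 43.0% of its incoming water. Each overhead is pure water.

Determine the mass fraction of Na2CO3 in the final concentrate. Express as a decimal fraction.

water in feed = 2260×0.824 = 1862.2 kg/h.
After stage 1: water left = (1−0.615)×1862.2 = 716.96; stream total = 1114.7 kg/h.
After stage 2: water left = (1−0.430)×716.96 = 408.67; final concentrate = 806.43 kg/h.
Na2CO3 fraction = 397.76/806.43 = 0.4932.

0.4932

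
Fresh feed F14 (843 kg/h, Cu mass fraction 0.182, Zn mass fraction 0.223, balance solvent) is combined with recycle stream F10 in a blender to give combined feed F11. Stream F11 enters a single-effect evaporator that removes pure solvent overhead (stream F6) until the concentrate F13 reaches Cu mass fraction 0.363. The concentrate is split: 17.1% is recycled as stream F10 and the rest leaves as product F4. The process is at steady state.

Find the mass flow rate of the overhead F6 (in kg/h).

420.3 kg/h

Overall Cu balance (none leaves overhead): Cu in fresh feed = Cu in product, i.e. 843×0.182 = (1−0.171)·F13·0.363.
F13 = 153.43/(0.363×0.829) = 509.84 kg/h.
Recycle F10 = 0.171×509.84 = 87.183 kg/h.
Combined feed F11 = 843 + 87.183 = 930.18 kg/h.
Overhead F6 = F11 − F13 = 930.18 − 509.84 = 420.34 kg/h.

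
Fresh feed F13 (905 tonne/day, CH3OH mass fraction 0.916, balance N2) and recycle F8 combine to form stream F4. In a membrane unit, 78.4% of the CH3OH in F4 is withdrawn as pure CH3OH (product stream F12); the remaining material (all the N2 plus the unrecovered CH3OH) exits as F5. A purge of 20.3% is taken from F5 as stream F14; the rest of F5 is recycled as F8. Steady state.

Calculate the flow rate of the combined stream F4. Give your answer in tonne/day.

1376 tonne/day

N2 enters only via F13 and leaves only via the purge: 905×0.084 = 0.203×(N2 in F5), and the membrane unit passes all N2, so N2 in F4 = N2 in F5 = 374.48 tonne/day.
CH3OH in F4: m_A = 905×0.916 + (1−0.203)·(1−0.784)·m_A, so m_A = 828.98/0.8278 = 1001.4 tonne/day.
F4 = 1001.4 + 374.48 = 1375.9 tonne/day.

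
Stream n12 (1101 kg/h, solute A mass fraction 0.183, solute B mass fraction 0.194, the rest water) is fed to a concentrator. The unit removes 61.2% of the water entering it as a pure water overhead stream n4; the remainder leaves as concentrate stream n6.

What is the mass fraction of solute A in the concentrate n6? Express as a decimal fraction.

solute A is not removed: 1101×0.183 = 201.48 kg/h of solute A enters n6.
water entering = 1101×0.623 = 685.92 kg/h; overhead removed = 0.612×685.92 = 419.78 kg/h.
Concentrate = 1101 − 419.78 = 681.22 kg/h.
Mass fraction = 201.48/681.22 = 0.296.

0.296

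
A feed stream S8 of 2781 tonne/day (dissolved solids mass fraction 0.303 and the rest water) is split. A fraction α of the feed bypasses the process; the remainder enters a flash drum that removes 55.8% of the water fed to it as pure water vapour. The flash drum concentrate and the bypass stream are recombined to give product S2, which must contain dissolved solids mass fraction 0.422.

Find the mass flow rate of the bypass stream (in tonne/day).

764.6 tonne/day

All 2781×0.303 = 842.64 tonne/day of dissolved solids reaches S2, so S2 = 842.64/0.422 = 1996.8 tonne/day and vapour = 784.22 tonne/day.
The evaporator receives (1−α)·2781 of feed at 0.697 water and removes 0.558 of that water:
0.558×0.697×(1−α)×2781 = 784.22
(1−α) = 784.22/1081.6 = 0.7250;  α = 0.2750.
Bypass flow = 0.2750×2781 = 764.64 tonne/day.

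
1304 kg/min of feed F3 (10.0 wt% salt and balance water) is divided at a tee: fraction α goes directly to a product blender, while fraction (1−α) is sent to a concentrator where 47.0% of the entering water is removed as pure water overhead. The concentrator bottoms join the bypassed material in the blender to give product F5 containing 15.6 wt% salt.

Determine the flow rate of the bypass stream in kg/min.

197.4 kg/min

All 1304×0.100 = 130.4 kg/min of salt reaches F5, so F5 = 130.4/0.156 = 835.9 kg/min and vapour = 468.1 kg/min.
The evaporator receives (1−α)·1304 of feed at 0.900 water and removes 0.470 of that water:
0.470×0.900×(1−α)×1304 = 468.1
(1−α) = 468.1/551.59 = 0.8486;  α = 0.1514.
Bypass flow = 0.1514×1304 = 197.37 kg/min.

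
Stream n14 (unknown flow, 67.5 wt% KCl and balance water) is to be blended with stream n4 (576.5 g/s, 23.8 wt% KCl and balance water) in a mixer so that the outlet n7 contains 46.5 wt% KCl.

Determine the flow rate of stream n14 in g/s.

623.2 g/s

Let n14 be the unknown flow. Total out = 576.5 + n14.
KCl balance: 137.21 + 0.675·n14 = 0.465·(576.5 + n14)
(0.675 − 0.465)·n14 = 0.465×576.5 − 137.21 = 130.87
n14 = 130.87 / 0.210 = 623.17 g/s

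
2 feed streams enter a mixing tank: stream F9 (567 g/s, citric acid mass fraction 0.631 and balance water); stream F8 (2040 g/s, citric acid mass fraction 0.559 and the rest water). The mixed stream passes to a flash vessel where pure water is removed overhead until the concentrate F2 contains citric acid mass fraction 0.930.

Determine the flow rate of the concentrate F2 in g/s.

citric acid entering = 567×0.631 + 2040×0.559 = 1498.1 g/s.
All citric acid reports to F2, so F2 = 1498.1/0.930 = 1610.9 g/s.

1611 g/s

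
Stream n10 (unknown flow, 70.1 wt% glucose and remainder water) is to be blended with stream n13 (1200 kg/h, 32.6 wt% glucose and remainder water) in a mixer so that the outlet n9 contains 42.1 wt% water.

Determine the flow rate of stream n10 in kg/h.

2489 kg/h

Let n10 be the unknown flow. Total out = 1200 + n10.
water balance: 808.8 + 0.299·n10 = 0.421·(1200 + n10)
(0.299 − 0.421)·n10 = 0.421×1200 − 808.8 = -303.6
n10 = -303.6 / -0.122 = 2488.5 kg/h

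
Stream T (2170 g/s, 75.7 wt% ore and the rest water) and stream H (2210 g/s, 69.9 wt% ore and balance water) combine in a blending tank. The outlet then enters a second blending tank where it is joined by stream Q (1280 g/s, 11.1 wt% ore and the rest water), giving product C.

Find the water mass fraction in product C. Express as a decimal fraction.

Overall, product flow = 5660 g/s.
water in = 2170×0.243 + 2210×0.301 + 1280×0.889 = 2330.4 g/s.
water fraction in C = 0.412.

0.412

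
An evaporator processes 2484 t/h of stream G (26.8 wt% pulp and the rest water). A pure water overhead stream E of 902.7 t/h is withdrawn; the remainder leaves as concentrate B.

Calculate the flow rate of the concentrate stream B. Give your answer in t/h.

Concentrate = 2484 − 902.7 = 1581.3 t/h.

1581 t/h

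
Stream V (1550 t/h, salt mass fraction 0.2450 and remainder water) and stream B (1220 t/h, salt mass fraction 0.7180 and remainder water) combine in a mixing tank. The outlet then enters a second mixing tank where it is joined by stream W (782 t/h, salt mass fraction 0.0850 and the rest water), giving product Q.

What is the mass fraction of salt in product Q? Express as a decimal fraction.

0.3722

Overall, product flow = 3552 t/h.
salt in = 1550×0.245 + 1220×0.718 + 782×0.085 = 1322.2 t/h.
salt fraction in Q = 0.3722.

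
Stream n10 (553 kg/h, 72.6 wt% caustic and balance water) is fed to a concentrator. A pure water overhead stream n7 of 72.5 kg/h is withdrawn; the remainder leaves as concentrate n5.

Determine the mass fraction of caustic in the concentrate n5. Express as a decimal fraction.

caustic is not removed: 553×0.726 = 401.48 kg/h of caustic enters n5.
Concentrate = 553 − 72.5 = 480.5 kg/h.
Mass fraction = 401.48/480.5 = 0.836.

0.836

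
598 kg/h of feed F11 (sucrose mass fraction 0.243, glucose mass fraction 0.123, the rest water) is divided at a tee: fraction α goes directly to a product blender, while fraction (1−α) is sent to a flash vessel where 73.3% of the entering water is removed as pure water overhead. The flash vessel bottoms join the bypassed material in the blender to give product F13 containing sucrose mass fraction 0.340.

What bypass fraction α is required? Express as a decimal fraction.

All 598×0.243 = 145.31 kg/h of sucrose reaches F13, so F13 = 145.31/0.340 = 427.39 kg/h and vapour = 170.61 kg/h.
The evaporator receives (1−α)·598 of feed at 0.634 water and removes 0.733 of that water:
0.733×0.634×(1−α)×598 = 170.61
(1−α) = 170.61/277.9 = 0.6139;  α = 0.3861.

0.386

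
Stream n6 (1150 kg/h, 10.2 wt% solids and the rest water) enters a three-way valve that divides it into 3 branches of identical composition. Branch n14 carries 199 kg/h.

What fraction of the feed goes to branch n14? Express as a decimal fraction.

0.173

Fraction to n14 = 199/1150 = 0.1730.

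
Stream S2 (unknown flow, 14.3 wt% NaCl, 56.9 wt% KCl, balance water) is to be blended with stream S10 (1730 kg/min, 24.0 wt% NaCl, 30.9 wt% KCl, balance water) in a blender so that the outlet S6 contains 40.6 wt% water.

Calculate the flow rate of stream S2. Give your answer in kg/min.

659.7 kg/min

Let S2 be the unknown flow. Total out = 1730 + S2.
water balance: 780.23 + 0.288·S2 = 0.406·(1730 + S2)
(0.288 − 0.406)·S2 = 0.406×1730 − 780.23 = -77.85
S2 = -77.85 / -0.118 = 659.75 kg/min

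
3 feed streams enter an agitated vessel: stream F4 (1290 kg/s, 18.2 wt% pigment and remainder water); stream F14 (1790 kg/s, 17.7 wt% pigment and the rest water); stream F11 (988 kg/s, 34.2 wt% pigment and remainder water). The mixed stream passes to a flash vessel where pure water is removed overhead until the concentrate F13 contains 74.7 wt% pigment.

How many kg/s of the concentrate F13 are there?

1191 kg/s

pigment entering = 1290×0.182 + 1790×0.177 + 988×0.342 = 889.51 kg/s.
All pigment reports to F13, so F13 = 889.51/0.747 = 1190.8 kg/s.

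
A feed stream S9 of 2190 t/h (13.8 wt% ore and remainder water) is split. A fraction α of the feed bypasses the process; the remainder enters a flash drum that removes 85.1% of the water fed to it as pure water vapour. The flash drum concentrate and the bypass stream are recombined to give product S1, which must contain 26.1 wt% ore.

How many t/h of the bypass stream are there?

783.1 t/h

All 2190×0.138 = 302.22 t/h of ore reaches S1, so S1 = 302.22/0.261 = 1157.9 t/h and vapour = 1032.1 t/h.
The evaporator receives (1−α)·2190 of feed at 0.862 water and removes 0.851 of that water:
0.851×0.862×(1−α)×2190 = 1032.1
(1−α) = 1032.1/1606.5 = 0.6424;  α = 0.3576.
Bypass flow = 0.3576×2190 = 783.07 t/h.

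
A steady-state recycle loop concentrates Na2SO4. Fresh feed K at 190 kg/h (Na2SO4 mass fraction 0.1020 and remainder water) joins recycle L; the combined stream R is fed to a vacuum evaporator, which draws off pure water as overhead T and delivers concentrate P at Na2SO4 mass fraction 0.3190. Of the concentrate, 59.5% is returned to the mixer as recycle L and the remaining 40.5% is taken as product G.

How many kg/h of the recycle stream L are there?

Overall Na2SO4 balance (none leaves overhead): Na2SO4 in fresh feed = Na2SO4 in product, i.e. 190×0.102 = (1−0.595)·P·0.319.
P = 19.38/(0.319×0.405) = 150.01 kg/h.
Recycle L = 0.595×150.01 = 89.253 kg/h.

89.25 kg/h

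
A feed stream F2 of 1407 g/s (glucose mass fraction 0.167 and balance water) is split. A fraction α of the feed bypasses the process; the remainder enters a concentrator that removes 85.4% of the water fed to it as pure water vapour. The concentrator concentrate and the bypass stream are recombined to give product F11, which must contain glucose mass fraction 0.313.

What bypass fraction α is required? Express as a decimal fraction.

All 1407×0.167 = 234.97 g/s of glucose reaches F11, so F11 = 234.97/0.313 = 750.7 g/s and vapour = 656.3 g/s.
The evaporator receives (1−α)·1407 of feed at 0.833 water and removes 0.854 of that water:
0.854×0.833×(1−α)×1407 = 656.3
(1−α) = 656.3/1000.9 = 0.6557;  α = 0.3443.

0.344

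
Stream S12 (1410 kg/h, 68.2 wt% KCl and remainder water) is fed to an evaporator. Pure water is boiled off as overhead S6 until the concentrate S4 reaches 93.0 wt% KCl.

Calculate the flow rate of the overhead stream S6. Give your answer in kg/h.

KCl is conserved: 1410×0.682 = 961.62 kg/h all reports to the concentrate.
Concentrate = 961.62/(target fraction) = 1034 kg/h.
Overhead = 1410 − 1034 = 376 kg/h.

376 kg/h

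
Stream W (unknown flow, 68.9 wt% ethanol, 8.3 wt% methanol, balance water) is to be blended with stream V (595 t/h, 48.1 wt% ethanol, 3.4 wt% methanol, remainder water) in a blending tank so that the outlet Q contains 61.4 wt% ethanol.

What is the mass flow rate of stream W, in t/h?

Let W be the unknown flow. Total out = 595 + W.
ethanol balance: 286.19 + 0.689·W = 0.614·(595 + W)
(0.689 − 0.614)·W = 0.614×595 − 286.19 = 79.135
W = 79.135 / 0.075 = 1055.1 t/h

1055 t/h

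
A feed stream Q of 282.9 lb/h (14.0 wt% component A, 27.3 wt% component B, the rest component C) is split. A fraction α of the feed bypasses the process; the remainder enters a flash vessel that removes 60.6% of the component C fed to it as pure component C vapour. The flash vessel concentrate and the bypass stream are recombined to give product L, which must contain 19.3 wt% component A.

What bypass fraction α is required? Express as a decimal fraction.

0.228

All 282.9×0.140 = 39.606 lb/h of component A reaches L, so L = 39.606/0.193 = 205.21 lb/h and vapour = 77.688 lb/h.
The evaporator receives (1−α)·282.9 of feed at 0.587 component C and removes 0.606 of that component C:
0.606×0.587×(1−α)×282.9 = 77.688
(1−α) = 77.688/100.63 = 0.7720;  α = 0.2280.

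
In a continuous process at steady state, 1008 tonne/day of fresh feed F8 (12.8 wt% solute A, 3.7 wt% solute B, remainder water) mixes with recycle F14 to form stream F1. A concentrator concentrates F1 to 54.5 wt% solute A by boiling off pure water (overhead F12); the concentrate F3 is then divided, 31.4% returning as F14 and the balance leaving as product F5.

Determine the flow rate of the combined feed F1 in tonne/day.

Overall solute A balance (none leaves overhead): solute A in fresh feed = solute A in product, i.e. 1008×0.128 = (1−0.314)·F3·0.545.
F3 = 129.02/(0.545×0.686) = 345.1 tonne/day.
Recycle F14 = 0.314×345.1 = 108.36 tonne/day.
Combined feed F1 = 1008 + 108.36 = 1116.4 tonne/day.

1116 tonne/day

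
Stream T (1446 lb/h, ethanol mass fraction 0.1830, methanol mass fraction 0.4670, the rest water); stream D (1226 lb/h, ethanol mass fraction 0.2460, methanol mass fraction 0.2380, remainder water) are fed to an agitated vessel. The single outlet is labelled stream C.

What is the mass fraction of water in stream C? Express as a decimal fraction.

0.4262

Total flow out = 1446 + 1226 = 2672 lb/h.
water in = 1446×0.350 + 1226×0.516 = 1138.7 lb/h.
water mass fraction in C = 1138.7/2672 = 0.4262.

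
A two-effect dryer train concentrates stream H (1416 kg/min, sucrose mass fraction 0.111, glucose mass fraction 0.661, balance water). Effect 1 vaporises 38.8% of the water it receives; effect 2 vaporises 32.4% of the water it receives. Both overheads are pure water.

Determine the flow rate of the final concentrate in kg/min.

1227 kg/min

water in feed = 1416×0.228 = 322.85 kg/min.
After stage 1: water left = (1−0.388)×322.85 = 197.58; stream total = 1290.7 kg/min.
After stage 2: water left = (1−0.324)×197.58 = 133.57; final concentrate = 1226.7 kg/min.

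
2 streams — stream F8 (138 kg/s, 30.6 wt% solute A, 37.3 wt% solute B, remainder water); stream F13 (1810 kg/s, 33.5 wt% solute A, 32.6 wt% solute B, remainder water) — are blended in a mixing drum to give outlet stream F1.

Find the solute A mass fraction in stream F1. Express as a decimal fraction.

Total flow out = 138 + 1810 = 1948 kg/s.
solute A in = 138×0.306 + 1810×0.335 = 648.58 kg/s.
solute A mass fraction in F1 = 648.58/1948 = 0.3329.

0.3329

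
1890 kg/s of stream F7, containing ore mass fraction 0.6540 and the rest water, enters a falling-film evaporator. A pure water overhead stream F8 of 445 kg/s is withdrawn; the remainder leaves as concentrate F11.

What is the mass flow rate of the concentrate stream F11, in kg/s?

Concentrate = 1890 − 445 = 1445 kg/s.

1445 kg/s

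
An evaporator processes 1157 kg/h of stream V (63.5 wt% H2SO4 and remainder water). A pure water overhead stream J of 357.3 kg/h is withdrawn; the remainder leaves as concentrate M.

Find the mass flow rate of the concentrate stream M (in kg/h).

Concentrate = 1157 − 357.3 = 799.7 kg/h.

799.7 kg/h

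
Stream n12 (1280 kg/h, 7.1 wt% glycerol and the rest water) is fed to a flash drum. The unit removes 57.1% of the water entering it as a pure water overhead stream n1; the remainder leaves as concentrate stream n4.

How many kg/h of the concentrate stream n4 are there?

water entering = 1280×0.929 = 1189.1 kg/h; overhead removed = 0.571×1189.1 = 678.99 kg/h.
Concentrate = 1280 − 678.99 = 601.01 kg/h.

601 kg/h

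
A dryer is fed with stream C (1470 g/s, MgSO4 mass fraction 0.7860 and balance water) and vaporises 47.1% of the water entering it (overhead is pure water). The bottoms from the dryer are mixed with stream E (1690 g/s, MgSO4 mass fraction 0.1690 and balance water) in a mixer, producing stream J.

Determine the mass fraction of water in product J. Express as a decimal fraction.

0.5215

Vapour removed = 0.471×0.214×1470 = 148.17 g/s; concentrate = 1321.8 g/s.
water reaching the mixer = 166.41 (from concentrate) + 1690×0.831 = 1570.8 g/s.
Product flow = 1321.8 + 1690 = 3011.8 g/s; water fraction = 0.5215.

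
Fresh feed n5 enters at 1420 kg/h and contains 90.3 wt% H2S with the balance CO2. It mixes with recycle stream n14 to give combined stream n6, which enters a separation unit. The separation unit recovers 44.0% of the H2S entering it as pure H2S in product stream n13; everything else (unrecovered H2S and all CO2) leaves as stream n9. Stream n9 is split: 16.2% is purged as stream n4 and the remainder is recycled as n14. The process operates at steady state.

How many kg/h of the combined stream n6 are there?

3266 kg/h

CO2 enters only via n5 and leaves only via the purge: 1420×0.097 = 0.162×(CO2 in n9), and the separation unit passes all CO2, so CO2 in n6 = CO2 in n9 = 850.25 kg/h.
H2S in n6: m_A = 1420×0.903 + (1−0.162)·(1−0.440)·m_A, so m_A = 1282.3/0.5307 = 2416.1 kg/h.
n6 = 2416.1 + 850.25 = 3266.3 kg/h.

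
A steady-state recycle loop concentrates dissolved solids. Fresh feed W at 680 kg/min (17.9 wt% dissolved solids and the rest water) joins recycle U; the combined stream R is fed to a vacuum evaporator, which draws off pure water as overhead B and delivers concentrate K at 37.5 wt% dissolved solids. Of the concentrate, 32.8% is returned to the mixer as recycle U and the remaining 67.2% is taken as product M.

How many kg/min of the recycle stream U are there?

158.4 kg/min

Overall dissolved solids balance (none leaves overhead): dissolved solids in fresh feed = dissolved solids in product, i.e. 680×0.179 = (1−0.328)·K·0.375.
K = 121.72/(0.375×0.672) = 483.02 kg/min.
Recycle U = 0.328×483.02 = 158.43 kg/min.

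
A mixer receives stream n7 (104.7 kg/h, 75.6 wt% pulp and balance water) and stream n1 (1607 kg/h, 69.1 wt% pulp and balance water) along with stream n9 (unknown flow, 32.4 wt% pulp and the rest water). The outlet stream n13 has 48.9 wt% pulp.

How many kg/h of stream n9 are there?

Let n9 be the unknown flow. Total out = 1711.7 + n9.
pulp balance: 1189.6 + 0.324·n9 = 0.489·(1711.7 + n9)
(0.324 − 0.489)·n9 = 0.489×1711.7 − 1189.6 = -352.57
n9 = -352.57 / -0.165 = 2136.8 kg/h

2137 kg/h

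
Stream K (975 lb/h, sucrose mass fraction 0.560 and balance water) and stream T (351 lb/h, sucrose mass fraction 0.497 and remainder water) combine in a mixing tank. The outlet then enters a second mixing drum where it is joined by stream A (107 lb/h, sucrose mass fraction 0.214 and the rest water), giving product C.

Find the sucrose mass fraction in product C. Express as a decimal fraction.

Overall, product flow = 1433 lb/h.
sucrose in = 975×0.560 + 351×0.497 + 107×0.214 = 743.35 lb/h.
sucrose fraction in C = 0.519.

0.519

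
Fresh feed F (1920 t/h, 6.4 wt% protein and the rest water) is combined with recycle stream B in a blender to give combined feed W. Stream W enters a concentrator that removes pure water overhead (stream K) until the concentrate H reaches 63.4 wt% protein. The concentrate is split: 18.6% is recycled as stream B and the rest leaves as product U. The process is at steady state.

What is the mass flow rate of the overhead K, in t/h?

Overall protein balance (none leaves overhead): protein in fresh feed = protein in product, i.e. 1920×0.064 = (1−0.186)·H·0.634.
H = 122.88/(0.634×0.814) = 238.1 t/h.
Recycle B = 0.186×238.1 = 44.287 t/h.
Combined feed W = 1920 + 44.287 = 1964.3 t/h.
Overhead K = W − H = 1964.3 − 238.1 = 1726.2 t/h.

1726 t/h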